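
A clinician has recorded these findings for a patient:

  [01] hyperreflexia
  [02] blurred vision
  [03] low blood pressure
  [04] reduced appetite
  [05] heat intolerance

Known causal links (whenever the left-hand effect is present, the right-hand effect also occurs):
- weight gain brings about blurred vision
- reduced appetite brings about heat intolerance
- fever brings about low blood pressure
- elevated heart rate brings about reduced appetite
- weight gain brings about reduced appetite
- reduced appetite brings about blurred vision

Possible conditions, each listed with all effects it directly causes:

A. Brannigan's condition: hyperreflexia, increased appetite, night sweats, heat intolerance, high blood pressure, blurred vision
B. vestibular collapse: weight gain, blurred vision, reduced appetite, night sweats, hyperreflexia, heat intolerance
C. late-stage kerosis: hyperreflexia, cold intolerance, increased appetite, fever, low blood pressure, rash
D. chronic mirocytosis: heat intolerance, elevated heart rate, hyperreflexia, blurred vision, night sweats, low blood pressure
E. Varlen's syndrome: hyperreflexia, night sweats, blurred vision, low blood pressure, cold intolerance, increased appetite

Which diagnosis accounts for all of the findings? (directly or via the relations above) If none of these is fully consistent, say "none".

D

For each candidate, compare predicted effects to what was observed:
(A) Brannigan's condition — hyperreflexia +; blurred vision +; low blood pressure -; reduced appetite -; heat intolerance +
(B) vestibular collapse — does not account for low blood pressure
(C) late-stage kerosis — hyperreflexia +; blurred vision -; low blood pressure +; reduced appetite -; heat intolerance -
(D) chronic mirocytosis — accounts for every observation (reduced appetite by elevated heart rate → reduced appetite)
(E) Varlen's syndrome — hyperreflexia +; blurred vision +; low blood pressure +; reduced appetite -; heat intolerance -
(D) is the only candidate with no mismatches.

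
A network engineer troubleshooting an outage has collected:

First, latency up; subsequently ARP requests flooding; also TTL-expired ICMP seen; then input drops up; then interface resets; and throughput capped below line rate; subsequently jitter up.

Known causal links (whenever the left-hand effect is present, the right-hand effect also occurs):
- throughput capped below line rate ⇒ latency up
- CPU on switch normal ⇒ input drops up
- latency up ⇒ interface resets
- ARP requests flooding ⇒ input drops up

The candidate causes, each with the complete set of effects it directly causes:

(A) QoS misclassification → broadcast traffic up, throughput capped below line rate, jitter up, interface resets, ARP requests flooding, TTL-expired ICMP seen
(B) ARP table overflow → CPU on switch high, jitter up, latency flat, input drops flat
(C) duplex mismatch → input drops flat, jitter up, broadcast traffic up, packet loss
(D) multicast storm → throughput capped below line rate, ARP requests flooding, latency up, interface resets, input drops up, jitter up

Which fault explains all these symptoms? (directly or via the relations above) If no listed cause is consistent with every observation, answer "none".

Testing each hypothesis:
(A) QoS misclassification — accounts for every observation (latency up through throughput capped below line rate → latency up)
(B) ARP table overflow — latency up -; ARP requests flooding -; TTL-expired ICMP seen -; input drops up -; interface resets -; throughput capped below line rate -; jitter up +
(C) duplex mismatch — fails on latency up, ARP requests flooding, TTL-expired ICMP seen, input drops up, interface resets, throughput capped below line rate (predicts input drops flat, not input drops up)
(D) multicast storm — does not account for TTL-expired ICMP seen
Only (A) is consistent with every observation.

A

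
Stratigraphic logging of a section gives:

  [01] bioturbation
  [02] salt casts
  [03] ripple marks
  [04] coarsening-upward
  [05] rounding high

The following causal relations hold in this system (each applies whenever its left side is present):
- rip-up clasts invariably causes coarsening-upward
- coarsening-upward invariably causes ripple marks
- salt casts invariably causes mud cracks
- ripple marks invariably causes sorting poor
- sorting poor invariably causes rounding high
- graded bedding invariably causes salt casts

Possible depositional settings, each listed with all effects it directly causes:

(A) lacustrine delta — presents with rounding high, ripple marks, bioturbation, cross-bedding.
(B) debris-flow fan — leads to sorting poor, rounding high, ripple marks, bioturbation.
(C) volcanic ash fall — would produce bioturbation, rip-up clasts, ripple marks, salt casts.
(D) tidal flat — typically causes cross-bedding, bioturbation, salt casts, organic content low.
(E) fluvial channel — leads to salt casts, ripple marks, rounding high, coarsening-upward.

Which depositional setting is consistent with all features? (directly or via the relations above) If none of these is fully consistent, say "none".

C

Per-candidate check:
(A) lacustrine delta — bioturbation +; salt casts -; ripple marks +; coarsening-upward -; rounding high +
(B) debris-flow fan — bioturbation +; salt casts -; ripple marks +; coarsening-upward -; rounding high +
(C) volcanic ash fall — bioturbation +; salt casts +; ripple marks +; coarsening-upward + (by rip-up clasts → coarsening-upward); rounding high + (by ripple marks → sorting poor → rounding high)
(D) tidal flat — does not account for ripple marks, coarsening-upward, rounding high
(E) fluvial channel — does not account for bioturbation
Only (C) is consistent with every observation.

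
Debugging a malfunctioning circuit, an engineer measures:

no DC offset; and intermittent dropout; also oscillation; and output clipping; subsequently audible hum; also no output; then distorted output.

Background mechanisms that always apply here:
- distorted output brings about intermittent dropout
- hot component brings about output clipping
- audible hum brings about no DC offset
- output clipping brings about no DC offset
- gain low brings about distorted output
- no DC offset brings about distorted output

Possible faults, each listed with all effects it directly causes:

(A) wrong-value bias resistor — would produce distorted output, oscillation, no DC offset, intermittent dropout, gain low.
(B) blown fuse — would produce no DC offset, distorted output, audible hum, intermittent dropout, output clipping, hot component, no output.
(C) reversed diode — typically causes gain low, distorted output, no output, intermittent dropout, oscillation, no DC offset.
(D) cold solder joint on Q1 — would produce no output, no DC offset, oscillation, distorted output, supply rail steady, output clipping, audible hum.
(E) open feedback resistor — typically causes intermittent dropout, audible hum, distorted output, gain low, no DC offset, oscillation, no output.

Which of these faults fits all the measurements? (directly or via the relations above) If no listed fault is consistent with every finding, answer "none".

Testing each hypothesis:
(A) wrong-value bias resistor — does not account for output clipping, audible hum, no output
(B) blown fuse — does not account for oscillation
(C) reversed diode — does not account for output clipping, audible hum
(D) cold solder joint on Q1 — accounts for every observation (intermittent dropout through distorted output → intermittent dropout)
(E) open feedback resistor — does not account for output clipping
Only (D) is consistent with every observation.

D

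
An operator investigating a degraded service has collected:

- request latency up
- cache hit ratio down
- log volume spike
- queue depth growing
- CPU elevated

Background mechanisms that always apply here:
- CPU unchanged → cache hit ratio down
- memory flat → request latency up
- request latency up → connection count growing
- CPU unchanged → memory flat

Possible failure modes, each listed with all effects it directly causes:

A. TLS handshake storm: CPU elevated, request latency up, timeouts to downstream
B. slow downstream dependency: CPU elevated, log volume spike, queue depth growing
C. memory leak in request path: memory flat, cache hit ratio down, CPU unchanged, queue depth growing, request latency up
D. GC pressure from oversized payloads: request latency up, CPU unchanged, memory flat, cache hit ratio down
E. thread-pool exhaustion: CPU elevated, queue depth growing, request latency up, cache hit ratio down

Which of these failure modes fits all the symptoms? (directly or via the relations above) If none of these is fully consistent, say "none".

Per-candidate check:
(A) TLS handshake storm — does not account for cache hit ratio down, log volume spike, queue depth growing
(B) slow downstream dependency — does not account for request latency up, cache hit ratio down
(C) memory leak in request path — request latency up match; cache hit ratio down match; log volume spike miss; queue depth growing match; CPU elevated miss
(D) GC pressure from oversized payloads — fails on log volume spike, queue depth growing, CPU elevated (predicts CPU unchanged, not CPU elevated)
(E) thread-pool exhaustion — does not account for log volume spike
Every candidate fails on at least one observation.

none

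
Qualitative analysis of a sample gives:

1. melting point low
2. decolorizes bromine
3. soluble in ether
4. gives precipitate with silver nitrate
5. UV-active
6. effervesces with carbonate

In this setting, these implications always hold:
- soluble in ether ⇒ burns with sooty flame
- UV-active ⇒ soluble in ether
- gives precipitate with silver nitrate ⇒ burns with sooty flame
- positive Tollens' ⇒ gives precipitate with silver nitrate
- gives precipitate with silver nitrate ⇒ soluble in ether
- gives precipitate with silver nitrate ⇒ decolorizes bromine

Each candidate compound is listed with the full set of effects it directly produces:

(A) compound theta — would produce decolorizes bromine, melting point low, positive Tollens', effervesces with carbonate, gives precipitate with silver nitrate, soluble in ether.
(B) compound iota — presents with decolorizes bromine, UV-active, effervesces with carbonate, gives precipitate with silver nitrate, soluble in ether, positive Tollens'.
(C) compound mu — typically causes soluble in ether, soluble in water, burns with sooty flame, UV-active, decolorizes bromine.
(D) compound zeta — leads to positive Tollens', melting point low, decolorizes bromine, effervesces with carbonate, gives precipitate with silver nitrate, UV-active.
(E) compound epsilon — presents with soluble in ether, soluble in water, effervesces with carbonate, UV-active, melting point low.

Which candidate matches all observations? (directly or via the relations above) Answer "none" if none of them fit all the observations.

Per-candidate check:
(A) compound theta — melting point low +; decolorizes bromine +; soluble in ether +; gives precipitate with silver nitrate +; UV-active -; effervesces with carbonate +
(B) compound iota — does not account for melting point low
(C) compound mu — does not account for melting point low, gives precipitate with silver nitrate, effervesces with carbonate
(D) compound zeta — melting point low +; decolorizes bromine +; soluble in ether + (by gives precipitate with silver nitrate → soluble in ether); gives precipitate with silver nitrate +; UV-active +; effervesces with carbonate +
(E) compound epsilon — melting point low +; decolorizes bromine -; soluble in ether +; gives precipitate with silver nitrate -; UV-active +; effervesces with carbonate +
Only (D) is consistent with every observation.

D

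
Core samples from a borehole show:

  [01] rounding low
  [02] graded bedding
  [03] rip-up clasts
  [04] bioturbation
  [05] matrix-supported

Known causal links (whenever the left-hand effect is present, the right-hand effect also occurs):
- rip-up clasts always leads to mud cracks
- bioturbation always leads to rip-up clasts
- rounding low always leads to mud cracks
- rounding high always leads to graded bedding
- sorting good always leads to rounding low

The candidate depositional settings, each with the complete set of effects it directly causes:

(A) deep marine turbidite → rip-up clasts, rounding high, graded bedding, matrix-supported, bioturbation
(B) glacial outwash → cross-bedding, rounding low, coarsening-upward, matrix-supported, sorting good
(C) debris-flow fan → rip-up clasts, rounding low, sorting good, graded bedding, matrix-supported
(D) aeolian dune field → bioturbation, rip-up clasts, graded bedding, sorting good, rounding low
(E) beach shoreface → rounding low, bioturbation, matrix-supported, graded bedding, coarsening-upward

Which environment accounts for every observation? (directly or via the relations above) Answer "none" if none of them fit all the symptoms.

E

Testing each hypothesis:
(A) deep marine turbidite — rounding low -; graded bedding +; rip-up clasts +; bioturbation +; matrix-supported +
(B) glacial outwash — does not account for graded bedding, rip-up clasts, bioturbation
(C) debris-flow fan — does not account for bioturbation
(D) aeolian dune field — rounding low +; graded bedding +; rip-up clasts +; bioturbation +; matrix-supported -
(E) beach shoreface — accounts for every observation (rip-up clasts via bioturbation → rip-up clasts)
Only (E) is consistent with every observation.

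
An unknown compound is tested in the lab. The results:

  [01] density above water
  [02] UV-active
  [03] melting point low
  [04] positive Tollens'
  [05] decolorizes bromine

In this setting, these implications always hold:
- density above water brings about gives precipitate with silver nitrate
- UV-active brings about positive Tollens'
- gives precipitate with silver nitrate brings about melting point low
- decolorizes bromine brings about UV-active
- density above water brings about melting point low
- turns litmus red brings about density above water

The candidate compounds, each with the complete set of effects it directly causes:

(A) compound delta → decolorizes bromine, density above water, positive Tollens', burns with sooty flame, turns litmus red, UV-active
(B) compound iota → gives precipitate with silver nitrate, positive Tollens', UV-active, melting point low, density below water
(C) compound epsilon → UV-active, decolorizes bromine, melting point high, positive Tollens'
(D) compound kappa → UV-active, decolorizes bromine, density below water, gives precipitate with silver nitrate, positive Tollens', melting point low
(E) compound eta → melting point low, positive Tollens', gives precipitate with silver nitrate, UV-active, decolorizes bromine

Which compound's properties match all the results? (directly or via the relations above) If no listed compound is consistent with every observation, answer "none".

A

For each candidate, compare predicted effects to what was observed:
(A) compound delta — density above water match; UV-active match; melting point low match (through density above water → melting point low); positive Tollens' match; decolorizes bromine match
(B) compound iota — density above water miss; UV-active match; melting point low match; positive Tollens' match; decolorizes bromine miss
(C) compound epsilon — fails on density above water, melting point low (predicts melting point high, not melting point low)
(D) compound kappa — fails on density above water (predicts density below water, not density above water)
(E) compound eta — density above water miss; UV-active match; melting point low match; positive Tollens' match; decolorizes bromine match
(A) is the only candidate with no mismatches.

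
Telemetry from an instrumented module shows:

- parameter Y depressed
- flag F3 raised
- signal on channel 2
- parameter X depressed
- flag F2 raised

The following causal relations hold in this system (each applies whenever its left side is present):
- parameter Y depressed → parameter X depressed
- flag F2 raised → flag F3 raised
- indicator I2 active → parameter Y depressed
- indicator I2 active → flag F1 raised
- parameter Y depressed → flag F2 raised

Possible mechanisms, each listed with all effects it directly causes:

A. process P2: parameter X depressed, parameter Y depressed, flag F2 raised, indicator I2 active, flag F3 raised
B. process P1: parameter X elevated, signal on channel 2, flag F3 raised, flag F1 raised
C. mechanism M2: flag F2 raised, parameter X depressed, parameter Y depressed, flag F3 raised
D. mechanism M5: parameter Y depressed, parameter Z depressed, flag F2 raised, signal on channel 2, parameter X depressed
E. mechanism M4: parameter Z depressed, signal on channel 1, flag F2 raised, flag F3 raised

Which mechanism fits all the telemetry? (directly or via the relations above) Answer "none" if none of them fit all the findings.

Checking each candidate against the observations:
(A) process P2 — does not account for signal on channel 2
(B) process P1 — fails on parameter Y depressed, parameter X depressed, flag F2 raised (predicts parameter X elevated, not parameter X depressed)
(C) mechanism M2 — does not account for signal on channel 2
(D) mechanism M5 — parameter Y depressed yes; flag F3 raised yes (via flag F2 raised → flag F3 raised); signal on channel 2 yes; parameter X depressed yes; flag F2 raised yes
(E) mechanism M4 — parameter Y depressed NO; flag F3 raised yes; signal on channel 2 NO; parameter X depressed NO; flag F2 raised yes
(D) is the only candidate with no mismatches.

D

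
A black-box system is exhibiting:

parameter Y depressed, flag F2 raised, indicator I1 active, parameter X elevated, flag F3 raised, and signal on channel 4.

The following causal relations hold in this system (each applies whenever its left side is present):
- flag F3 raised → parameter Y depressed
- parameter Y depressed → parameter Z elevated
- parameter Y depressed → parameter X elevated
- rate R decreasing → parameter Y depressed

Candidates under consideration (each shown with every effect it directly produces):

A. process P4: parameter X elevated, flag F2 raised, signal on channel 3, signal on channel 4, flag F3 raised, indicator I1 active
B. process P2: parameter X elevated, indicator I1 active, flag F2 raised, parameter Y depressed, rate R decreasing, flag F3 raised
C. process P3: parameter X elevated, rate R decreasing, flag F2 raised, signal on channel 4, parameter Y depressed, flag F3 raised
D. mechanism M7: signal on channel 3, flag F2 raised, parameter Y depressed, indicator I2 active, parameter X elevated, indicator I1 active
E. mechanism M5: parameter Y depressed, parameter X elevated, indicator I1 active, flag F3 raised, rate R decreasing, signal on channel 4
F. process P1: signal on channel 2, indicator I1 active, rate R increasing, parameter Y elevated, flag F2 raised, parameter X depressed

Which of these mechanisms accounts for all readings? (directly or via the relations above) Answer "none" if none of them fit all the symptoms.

Checking each candidate against the observations:
(A) process P4 — parameter Y depressed match (by flag F3 raised → parameter Y depressed); flag F2 raised match; indicator I1 active match; parameter X elevated match; flag F3 raised match; signal on channel 4 match
(B) process P2 — parameter Y depressed match; flag F2 raised match; indicator I1 active match; parameter X elevated match; flag F3 raised match; signal on channel 4 miss
(C) process P3 — parameter Y depressed match; flag F2 raised match; indicator I1 active miss; parameter X elevated match; flag F3 raised match; signal on channel 4 match
(D) mechanism M7 — does not account for flag F3 raised, signal on channel 4
(E) mechanism M5 — parameter Y depressed match; flag F2 raised miss; indicator I1 active match; parameter X elevated match; flag F3 raised match; signal on channel 4 match
(F) process P1 — fails on parameter Y depressed, parameter X elevated, flag F3 raised, signal on channel 4 (predicts parameter Y elevated, not parameter Y depressed; predicts parameter X depressed, not parameter X elevated)
Only (A) is consistent with every observation.

A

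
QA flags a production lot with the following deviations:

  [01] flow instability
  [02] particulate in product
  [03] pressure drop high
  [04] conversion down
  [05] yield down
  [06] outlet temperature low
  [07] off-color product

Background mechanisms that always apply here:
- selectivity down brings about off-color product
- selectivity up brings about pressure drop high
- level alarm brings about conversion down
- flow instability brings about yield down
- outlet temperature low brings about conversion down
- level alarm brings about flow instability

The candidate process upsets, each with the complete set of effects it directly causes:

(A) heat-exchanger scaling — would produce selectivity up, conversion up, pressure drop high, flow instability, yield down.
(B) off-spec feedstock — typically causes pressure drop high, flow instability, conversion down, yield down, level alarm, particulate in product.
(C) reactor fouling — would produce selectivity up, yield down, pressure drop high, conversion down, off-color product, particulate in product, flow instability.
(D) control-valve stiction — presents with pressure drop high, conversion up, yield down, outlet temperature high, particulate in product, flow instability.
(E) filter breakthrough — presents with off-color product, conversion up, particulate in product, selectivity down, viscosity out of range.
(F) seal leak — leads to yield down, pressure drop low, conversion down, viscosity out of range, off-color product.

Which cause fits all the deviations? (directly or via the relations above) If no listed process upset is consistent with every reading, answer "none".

none

Testing each hypothesis:
(A) heat-exchanger scaling — flow instability match; particulate in product miss; pressure drop high match; conversion down miss; yield down match; outlet temperature low miss; off-color product miss
(B) off-spec feedstock — flow instability match; particulate in product match; pressure drop high match; conversion down match; yield down match; outlet temperature low miss; off-color product miss
(C) reactor fouling — flow instability match; particulate in product match; pressure drop high match; conversion down match; yield down match; outlet temperature low miss; off-color product match
(D) control-valve stiction — flow instability match; particulate in product match; pressure drop high match; conversion down miss; yield down match; outlet temperature low miss; off-color product miss
(E) filter breakthrough — fails on flow instability, pressure drop high, conversion down, yield down, outlet temperature low (predicts conversion up, not conversion down)
(F) seal leak — fails on flow instability, particulate in product, pressure drop high, outlet temperature low (predicts pressure drop low, not pressure drop high)
Every candidate fails on at least one observation.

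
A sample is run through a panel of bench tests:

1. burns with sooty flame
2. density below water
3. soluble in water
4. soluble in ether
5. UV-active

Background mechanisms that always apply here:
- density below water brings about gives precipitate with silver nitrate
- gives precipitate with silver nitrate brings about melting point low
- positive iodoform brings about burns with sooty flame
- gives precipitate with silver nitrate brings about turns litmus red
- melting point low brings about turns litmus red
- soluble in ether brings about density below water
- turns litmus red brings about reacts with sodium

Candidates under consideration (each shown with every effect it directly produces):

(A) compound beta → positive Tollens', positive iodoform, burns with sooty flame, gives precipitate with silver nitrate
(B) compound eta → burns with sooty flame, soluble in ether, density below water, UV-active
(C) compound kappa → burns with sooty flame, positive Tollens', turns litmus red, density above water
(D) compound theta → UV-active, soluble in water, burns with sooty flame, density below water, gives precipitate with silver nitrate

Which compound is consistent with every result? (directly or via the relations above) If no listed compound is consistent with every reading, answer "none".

For each candidate, compare predicted effects to what was observed:
(A) compound beta — burns with sooty flame yes; density below water NO; soluble in water NO; soluble in ether NO; UV-active NO
(B) compound eta — does not account for soluble in water
(C) compound kappa — burns with sooty flame yes; density below water NO; soluble in water NO; soluble in ether NO; UV-active NO
(D) compound theta — does not account for soluble in ether
None of the listed candidates fits everything.

none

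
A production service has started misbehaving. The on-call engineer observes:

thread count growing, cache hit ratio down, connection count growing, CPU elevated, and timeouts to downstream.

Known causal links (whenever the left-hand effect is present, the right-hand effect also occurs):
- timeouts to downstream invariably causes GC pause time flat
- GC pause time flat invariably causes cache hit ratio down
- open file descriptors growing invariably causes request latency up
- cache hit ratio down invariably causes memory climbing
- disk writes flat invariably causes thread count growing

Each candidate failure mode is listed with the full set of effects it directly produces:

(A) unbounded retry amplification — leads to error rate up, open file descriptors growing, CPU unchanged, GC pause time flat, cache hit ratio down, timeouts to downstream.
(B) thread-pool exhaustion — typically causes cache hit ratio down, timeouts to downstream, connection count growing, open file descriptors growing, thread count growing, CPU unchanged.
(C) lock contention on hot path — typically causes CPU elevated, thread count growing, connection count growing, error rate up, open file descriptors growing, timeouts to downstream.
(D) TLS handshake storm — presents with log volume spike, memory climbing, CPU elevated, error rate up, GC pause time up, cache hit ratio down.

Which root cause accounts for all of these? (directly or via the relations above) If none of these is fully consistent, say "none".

For each candidate, compare predicted effects to what was observed:
(A) unbounded retry amplification — fails on thread count growing, connection count growing, CPU elevated (predicts CPU unchanged, not CPU elevated)
(B) thread-pool exhaustion — thread count growing ✓; cache hit ratio down ✓; connection count growing ✓; CPU elevated ✗; timeouts to downstream ✓
(C) lock contention on hot path — thread count growing ✓; cache hit ratio down ✓ (by timeouts to downstream → GC pause time flat → cache hit ratio down); connection count growing ✓; CPU elevated ✓; timeouts to downstream ✓
(D) TLS handshake storm — does not account for thread count growing, connection count growing, timeouts to downstream
Only (C) is consistent with every observation.

C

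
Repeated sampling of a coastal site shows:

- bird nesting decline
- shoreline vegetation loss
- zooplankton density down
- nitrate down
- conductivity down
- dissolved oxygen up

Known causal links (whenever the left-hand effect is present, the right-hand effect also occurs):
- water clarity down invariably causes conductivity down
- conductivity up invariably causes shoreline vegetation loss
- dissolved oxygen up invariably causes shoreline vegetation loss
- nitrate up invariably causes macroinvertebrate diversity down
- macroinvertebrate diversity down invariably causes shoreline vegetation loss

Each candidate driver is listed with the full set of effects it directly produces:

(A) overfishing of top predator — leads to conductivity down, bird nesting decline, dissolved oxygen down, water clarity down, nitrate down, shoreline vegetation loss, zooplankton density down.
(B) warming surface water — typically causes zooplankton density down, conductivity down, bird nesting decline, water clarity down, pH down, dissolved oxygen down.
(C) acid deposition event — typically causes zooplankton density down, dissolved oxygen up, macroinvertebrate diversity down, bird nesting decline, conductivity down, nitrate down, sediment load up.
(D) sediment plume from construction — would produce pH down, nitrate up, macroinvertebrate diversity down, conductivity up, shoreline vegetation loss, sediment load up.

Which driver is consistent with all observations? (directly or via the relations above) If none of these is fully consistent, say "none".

Per-candidate check:
(A) overfishing of top predator — bird nesting decline match; shoreline vegetation loss match; zooplankton density down match; nitrate down match; conductivity down match; dissolved oxygen up miss
(B) warming surface water — bird nesting decline match; shoreline vegetation loss miss; zooplankton density down match; nitrate down miss; conductivity down match; dissolved oxygen up miss
(C) acid deposition event — bird nesting decline match; shoreline vegetation loss match (by macroinvertebrate diversity down → shoreline vegetation loss); zooplankton density down match; nitrate down match; conductivity down match; dissolved oxygen up match
(D) sediment plume from construction — bird nesting decline miss; shoreline vegetation loss match; zooplankton density down miss; nitrate down miss; conductivity down miss; dissolved oxygen up miss
(C) is the only candidate with no mismatches.

C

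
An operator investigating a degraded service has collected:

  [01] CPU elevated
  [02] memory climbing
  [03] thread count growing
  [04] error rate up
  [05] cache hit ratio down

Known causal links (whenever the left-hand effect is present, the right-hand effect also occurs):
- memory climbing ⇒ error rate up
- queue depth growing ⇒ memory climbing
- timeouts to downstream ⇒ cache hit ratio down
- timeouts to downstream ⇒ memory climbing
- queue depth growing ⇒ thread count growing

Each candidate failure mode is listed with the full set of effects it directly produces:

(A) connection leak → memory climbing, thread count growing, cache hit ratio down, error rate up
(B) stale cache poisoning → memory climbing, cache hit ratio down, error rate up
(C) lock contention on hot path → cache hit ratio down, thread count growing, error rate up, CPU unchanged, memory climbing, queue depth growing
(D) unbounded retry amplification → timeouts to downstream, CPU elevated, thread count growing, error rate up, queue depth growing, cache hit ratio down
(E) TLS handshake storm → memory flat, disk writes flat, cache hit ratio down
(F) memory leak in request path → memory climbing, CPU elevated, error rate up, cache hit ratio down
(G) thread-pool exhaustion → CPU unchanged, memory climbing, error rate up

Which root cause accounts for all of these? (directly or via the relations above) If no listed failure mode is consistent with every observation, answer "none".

D

Testing each hypothesis:
(A) connection leak — CPU elevated NO; memory climbing yes; thread count growing yes; error rate up yes; cache hit ratio down yes
(B) stale cache poisoning — does not account for CPU elevated, thread count growing
(C) lock contention on hot path — CPU elevated NO; memory climbing yes; thread count growing yes; error rate up yes; cache hit ratio down yes
(D) unbounded retry amplification — CPU elevated yes; memory climbing yes (through queue depth growing → memory climbing); thread count growing yes; error rate up yes; cache hit ratio down yes
(E) TLS handshake storm — fails on CPU elevated, memory climbing, thread count growing, error rate up (predicts memory flat, not memory climbing)
(F) memory leak in request path — CPU elevated yes; memory climbing yes; thread count growing NO; error rate up yes; cache hit ratio down yes
(G) thread-pool exhaustion — fails on CPU elevated, thread count growing, cache hit ratio down (predicts CPU unchanged, not CPU elevated)
Only (D) is consistent with every observation.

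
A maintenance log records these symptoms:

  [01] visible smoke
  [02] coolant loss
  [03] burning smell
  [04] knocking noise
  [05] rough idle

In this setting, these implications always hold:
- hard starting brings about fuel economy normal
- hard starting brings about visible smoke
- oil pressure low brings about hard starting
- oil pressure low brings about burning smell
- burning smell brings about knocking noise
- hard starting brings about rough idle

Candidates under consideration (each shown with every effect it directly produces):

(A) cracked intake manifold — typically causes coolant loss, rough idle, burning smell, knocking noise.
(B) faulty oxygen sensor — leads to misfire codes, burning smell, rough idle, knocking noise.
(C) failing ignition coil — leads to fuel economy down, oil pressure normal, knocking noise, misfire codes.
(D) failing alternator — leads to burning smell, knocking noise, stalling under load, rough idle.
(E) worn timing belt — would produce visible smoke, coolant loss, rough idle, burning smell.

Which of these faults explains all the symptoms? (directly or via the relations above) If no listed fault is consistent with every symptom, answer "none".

Testing each hypothesis:
(A) cracked intake manifold — does not account for visible smoke
(B) faulty oxygen sensor — visible smoke -; coolant loss -; burning smell +; knocking noise +; rough idle +
(C) failing ignition coil — does not account for visible smoke, coolant loss, burning smell, rough idle
(D) failing alternator — visible smoke -; coolant loss -; burning smell +; knocking noise +; rough idle +
(E) worn timing belt — visible smoke +; coolant loss +; burning smell +; knocking noise + (via burning smell → knocking noise); rough idle +
Only (E) is consistent with every observation.

E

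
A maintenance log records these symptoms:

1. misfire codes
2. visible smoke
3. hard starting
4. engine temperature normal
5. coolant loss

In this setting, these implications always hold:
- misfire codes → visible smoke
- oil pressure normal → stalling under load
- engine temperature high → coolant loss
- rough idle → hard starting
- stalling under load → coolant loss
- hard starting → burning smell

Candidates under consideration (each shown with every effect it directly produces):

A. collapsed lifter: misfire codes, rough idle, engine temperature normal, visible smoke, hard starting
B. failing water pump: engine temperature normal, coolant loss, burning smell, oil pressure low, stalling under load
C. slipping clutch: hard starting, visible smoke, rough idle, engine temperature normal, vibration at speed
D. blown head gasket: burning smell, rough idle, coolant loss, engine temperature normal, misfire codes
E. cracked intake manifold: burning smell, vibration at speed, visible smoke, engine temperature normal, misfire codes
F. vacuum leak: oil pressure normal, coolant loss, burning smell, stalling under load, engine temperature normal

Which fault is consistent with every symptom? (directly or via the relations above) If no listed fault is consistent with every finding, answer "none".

For each candidate, compare predicted effects to what was observed:
(A) collapsed lifter — does not account for coolant loss
(B) failing water pump — does not account for misfire codes, visible smoke, hard starting
(C) slipping clutch — does not account for misfire codes, coolant loss
(D) blown head gasket — misfire codes +; visible smoke + (via misfire codes → visible smoke); hard starting + (via rough idle → hard starting); engine temperature normal +; coolant loss +
(E) cracked intake manifold — does not account for hard starting, coolant loss
(F) vacuum leak — misfire codes -; visible smoke -; hard starting -; engine temperature normal +; coolant loss +
Only (D) is consistent with every observation.

D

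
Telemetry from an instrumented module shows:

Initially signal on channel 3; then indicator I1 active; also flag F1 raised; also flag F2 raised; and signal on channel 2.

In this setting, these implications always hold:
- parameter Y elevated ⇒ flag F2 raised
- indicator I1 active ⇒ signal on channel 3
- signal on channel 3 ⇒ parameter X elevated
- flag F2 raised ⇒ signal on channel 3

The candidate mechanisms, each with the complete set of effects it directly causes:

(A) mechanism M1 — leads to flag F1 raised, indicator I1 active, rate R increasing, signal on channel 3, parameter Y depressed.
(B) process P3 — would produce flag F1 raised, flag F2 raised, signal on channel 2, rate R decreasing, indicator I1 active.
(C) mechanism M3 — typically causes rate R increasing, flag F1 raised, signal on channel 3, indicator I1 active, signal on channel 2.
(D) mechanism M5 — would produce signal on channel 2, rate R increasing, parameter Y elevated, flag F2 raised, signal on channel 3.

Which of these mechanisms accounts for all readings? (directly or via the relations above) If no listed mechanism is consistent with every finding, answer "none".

B

Checking each candidate against the observations:
(A) mechanism M1 — signal on channel 3 match; indicator I1 active match; flag F1 raised match; flag F2 raised miss; signal on channel 2 miss
(B) process P3 — signal on channel 3 match (through indicator I1 active → signal on channel 3); indicator I1 active match; flag F1 raised match; flag F2 raised match; signal on channel 2 match
(C) mechanism M3 — does not account for flag F2 raised
(D) mechanism M5 — signal on channel 3 match; indicator I1 active miss; flag F1 raised miss; flag F2 raised match; signal on channel 2 match
Only (B) is consistent with every observation.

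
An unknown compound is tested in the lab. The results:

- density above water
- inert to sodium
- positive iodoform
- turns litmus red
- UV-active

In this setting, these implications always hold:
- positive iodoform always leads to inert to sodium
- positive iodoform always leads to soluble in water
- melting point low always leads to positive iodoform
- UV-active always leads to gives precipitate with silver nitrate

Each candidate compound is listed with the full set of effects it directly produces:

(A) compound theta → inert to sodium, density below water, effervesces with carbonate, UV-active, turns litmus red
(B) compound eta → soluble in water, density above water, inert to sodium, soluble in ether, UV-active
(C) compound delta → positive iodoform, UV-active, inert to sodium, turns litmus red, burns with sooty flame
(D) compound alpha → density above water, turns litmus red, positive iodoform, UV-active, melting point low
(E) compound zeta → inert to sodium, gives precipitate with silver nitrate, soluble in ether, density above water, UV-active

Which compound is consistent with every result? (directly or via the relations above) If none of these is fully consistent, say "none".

D

Testing each hypothesis:
(A) compound theta — fails on density above water, positive iodoform (predicts density below water, not density above water)
(B) compound eta — density above water match; inert to sodium match; positive iodoform miss; turns litmus red miss; UV-active match
(C) compound delta — does not account for density above water
(D) compound alpha — density above water match; inert to sodium match (via positive iodoform → inert to sodium); positive iodoform match; turns litmus red match; UV-active match
(E) compound zeta — density above water match; inert to sodium match; positive iodoform miss; turns litmus red miss; UV-active match
(D) is the only candidate with no mismatches.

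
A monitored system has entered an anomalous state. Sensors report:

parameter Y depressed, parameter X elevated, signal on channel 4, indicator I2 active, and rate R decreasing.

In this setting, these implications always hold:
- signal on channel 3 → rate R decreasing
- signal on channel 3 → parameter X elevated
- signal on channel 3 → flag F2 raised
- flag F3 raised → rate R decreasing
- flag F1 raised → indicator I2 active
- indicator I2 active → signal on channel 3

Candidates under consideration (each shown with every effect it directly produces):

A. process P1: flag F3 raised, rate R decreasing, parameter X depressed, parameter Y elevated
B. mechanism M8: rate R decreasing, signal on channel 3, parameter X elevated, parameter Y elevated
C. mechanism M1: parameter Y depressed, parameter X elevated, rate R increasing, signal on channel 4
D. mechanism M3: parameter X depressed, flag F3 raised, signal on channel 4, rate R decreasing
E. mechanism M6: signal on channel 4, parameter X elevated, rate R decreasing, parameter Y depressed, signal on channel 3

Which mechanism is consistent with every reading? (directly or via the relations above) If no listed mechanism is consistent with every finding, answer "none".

Per-candidate check:
(A) process P1 — fails on parameter Y depressed, parameter X elevated, signal on channel 4, indicator I2 active (predicts parameter Y elevated, not parameter Y depressed; predicts parameter X depressed, not parameter X elevated)
(B) mechanism M8 — parameter Y depressed -; parameter X elevated +; signal on channel 4 -; indicator I2 active -; rate R decreasing +
(C) mechanism M1 — fails on indicator I2 active, rate R decreasing (predicts rate R increasing, not rate R decreasing)
(D) mechanism M3 — fails on parameter Y depressed, parameter X elevated, indicator I2 active (predicts parameter X depressed, not parameter X elevated)
(E) mechanism M6 — does not account for indicator I2 active
No candidate is consistent with all observations.

none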